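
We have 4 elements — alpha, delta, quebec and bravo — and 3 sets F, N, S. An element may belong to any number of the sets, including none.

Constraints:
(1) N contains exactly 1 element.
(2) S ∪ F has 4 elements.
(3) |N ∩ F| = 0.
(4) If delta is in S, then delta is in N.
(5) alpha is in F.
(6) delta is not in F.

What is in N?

From (5): alpha ∈ F.
From (6): delta ∉ F.
Suppose alpha ∈ N: no assignment then satisfies all the clues, so alpha ∉ N.

N = {delta}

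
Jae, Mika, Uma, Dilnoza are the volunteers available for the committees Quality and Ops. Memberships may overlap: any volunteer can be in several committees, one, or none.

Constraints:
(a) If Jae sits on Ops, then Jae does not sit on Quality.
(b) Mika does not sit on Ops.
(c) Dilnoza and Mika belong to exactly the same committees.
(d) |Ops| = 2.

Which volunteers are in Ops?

Ops = {Jae, Uma}

From (b): Mika ∉ Ops.
(c): Dilnoza matches Mika: Dilnoza ∉ Ops.
(d): only 2 candidates remain for Ops, so all are in.
(a): Jae ∉ Quality.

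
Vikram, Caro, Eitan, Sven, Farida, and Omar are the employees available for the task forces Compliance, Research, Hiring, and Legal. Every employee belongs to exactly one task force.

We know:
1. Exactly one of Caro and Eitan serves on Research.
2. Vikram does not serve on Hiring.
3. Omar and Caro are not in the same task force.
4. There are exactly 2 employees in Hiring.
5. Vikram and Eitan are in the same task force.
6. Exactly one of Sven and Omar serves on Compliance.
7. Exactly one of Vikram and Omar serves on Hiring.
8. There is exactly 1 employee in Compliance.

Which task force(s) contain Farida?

From (2): Vikram ∉ Hiring.
(5): Eitan matches Vikram: Eitan ∉ Hiring.
(7) (exactly one): Omar ∈ Hiring.
(3): Caro ∉ Hiring.
(6) (exactly one): Sven ∈ Compliance.
(8): Compliance already has 1, so the rest are out.
(4): only 2 candidates remain for Hiring, so all are in.

Farida: Hiring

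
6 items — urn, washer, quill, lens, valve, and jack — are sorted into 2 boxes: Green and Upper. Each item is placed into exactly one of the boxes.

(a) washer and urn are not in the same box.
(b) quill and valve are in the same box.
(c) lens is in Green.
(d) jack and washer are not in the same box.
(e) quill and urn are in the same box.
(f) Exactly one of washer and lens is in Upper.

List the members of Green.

Green = {jack, lens, quill, urn, valve}

From (c): lens ∈ Green.
(f) (exactly one): washer ∈ Upper.
(a): urn ∉ Upper.
(d): jack ∉ Upper.
(e): quill matches urn: quill ∉ Upper.
Only one box left: urn ∈ Green.
Only one box left: quill ∈ Green.
Only one box left: jack ∈ Green.
(b): valve matches quill: valve ∈ Green.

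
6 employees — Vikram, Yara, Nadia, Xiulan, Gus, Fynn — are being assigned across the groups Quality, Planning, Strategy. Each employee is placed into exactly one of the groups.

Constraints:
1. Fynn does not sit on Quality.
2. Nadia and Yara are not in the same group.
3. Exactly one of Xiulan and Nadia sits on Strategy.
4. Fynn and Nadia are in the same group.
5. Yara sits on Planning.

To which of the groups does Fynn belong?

From (1): Fynn ∉ Quality.
From (5): Yara ∈ Planning.
(2): Nadia ∉ Planning.
(4): Nadia matches Fynn: Nadia ∉ Quality.
(4): Fynn matches Nadia: Fynn ∉ Planning.
Only one group left: Nadia ∈ Strategy.
Only one group left: Fynn ∈ Strategy.
(3) (exactly one): Xiulan ∉ Strategy.

Fynn: Strategy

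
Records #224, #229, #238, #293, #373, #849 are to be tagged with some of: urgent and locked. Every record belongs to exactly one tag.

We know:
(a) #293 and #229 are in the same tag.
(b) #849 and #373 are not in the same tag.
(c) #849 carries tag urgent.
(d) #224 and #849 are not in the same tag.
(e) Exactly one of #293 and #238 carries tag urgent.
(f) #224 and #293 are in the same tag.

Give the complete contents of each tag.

From (c): #849 ∈ urgent.
(b): #373 ∉ urgent.
(d): #224 ∉ urgent.
(f): #293 matches #224: #293 ∉ urgent.
Only one tag left: #224 ∈ locked.
Only one tag left: #293 ∈ locked.
Only one tag left: #373 ∈ locked.
(a): #229 matches #293: #229 ∉ urgent.
(a): #229 matches #293: #229 ∈ locked.
(e) (exactly one): #238 ∈ urgent.

urgent = {#238, #849}; locked = {#224, #229, #293, #373}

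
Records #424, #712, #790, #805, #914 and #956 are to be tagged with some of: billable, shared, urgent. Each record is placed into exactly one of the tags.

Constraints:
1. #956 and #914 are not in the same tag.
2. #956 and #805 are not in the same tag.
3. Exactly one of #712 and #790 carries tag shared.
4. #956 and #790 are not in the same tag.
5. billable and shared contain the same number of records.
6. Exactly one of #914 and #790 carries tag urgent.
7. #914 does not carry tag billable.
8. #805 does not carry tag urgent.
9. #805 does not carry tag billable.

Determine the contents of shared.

shared = {#790, #805}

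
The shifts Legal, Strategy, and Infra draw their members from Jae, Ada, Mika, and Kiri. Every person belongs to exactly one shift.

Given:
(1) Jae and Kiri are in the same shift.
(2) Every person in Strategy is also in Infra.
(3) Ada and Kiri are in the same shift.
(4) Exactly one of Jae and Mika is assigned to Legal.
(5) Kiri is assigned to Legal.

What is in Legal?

Legal = {Ada, Jae, Kiri}

From (5): Kiri ∈ Legal.
(1): Jae matches Kiri: Jae ∈ Legal.
(3): Ada matches Kiri: Ada ∈ Legal.
(4) (exactly one): Mika ∉ Legal.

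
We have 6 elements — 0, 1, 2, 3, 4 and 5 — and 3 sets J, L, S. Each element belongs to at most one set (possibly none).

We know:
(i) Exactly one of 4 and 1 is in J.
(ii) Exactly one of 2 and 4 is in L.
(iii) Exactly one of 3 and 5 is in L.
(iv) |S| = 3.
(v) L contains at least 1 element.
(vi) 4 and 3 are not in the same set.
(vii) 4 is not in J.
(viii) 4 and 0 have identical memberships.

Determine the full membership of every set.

J = {1}; L = {2, 3}; S = {0, 4, 5}

From (vii): 4 ∉ J.
(i) (exactly one): 1 ∈ J.
(viii): 0 matches 4: 0 ∉ J.
Suppose 0 ∈ L: no assignment then satisfies all the clues, so 0 ∉ L.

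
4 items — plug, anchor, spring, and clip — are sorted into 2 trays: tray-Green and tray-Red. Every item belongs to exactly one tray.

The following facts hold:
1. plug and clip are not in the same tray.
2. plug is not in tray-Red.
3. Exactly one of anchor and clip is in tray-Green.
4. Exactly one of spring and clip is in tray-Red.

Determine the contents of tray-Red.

From (2): plug ∉ tray-Red.
Only one tray left: plug ∈ tray-Green.
(1): clip ∉ tray-Green.
(3) (exactly one): anchor ∈ tray-Green.
Only one tray left: clip ∈ tray-Red.
(4) (exactly one): spring ∉ tray-Red.
Only one tray left: spring ∈ tray-Green.

tray-Red = {clip}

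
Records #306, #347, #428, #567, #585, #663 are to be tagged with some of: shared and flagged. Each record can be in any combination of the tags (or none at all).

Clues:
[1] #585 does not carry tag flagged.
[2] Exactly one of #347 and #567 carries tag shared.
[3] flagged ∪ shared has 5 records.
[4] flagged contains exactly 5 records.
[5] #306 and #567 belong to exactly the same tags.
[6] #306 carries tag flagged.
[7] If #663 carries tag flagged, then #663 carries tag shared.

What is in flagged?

flagged = {#306, #347, #428, #567, #663}

From (1): #585 ∉ flagged.
From (6): #306 ∈ flagged.
(4): only 5 candidates remain for flagged, so all are in.
(7): #663 ∈ shared.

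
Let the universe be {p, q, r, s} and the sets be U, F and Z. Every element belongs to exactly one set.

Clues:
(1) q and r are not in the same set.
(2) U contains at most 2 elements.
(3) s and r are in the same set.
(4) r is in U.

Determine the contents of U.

From (4): r ∈ U.
(1): q ∉ U.
(3): s matches r: s ∈ U.
(2): U already has 2, so the rest are out.

U = {r, s}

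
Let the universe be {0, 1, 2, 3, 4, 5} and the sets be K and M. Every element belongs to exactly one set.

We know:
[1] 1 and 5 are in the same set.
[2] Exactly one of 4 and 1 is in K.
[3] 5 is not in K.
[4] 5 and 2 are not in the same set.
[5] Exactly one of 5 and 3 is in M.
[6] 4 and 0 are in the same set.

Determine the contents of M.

M = {1, 5}

From (3): 5 ∉ K.
(1): 1 matches 5: 1 ∉ K.
(2) (exactly one): 4 ∈ K.
(6): 0 matches 4: 0 ∈ K.
Only one set left: 1 ∈ M.
Only one set left: 5 ∈ M.
(4): 2 ∉ M.
(5) (exactly one): 3 ∉ M.
Only one set left: 2 ∈ K.
Only one set left: 3 ∈ K.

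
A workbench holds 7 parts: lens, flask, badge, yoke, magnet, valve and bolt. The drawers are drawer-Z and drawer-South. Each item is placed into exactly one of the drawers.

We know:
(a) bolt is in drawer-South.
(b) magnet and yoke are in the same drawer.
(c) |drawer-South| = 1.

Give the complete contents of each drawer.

drawer-Z = {badge, flask, lens, magnet, valve, yoke}; drawer-South = {bolt}

From (a): bolt ∈ drawer-South.
(c): drawer-South already has 1, so the rest are out.
Only one drawer left: lens ∈ drawer-Z.
Only one drawer left: flask ∈ drawer-Z.
Only one drawer left: badge ∈ drawer-Z.
Only one drawer left: yoke ∈ drawer-Z.
Only one drawer left: magnet ∈ drawer-Z.
Only one drawer left: valve ∈ drawer-Z.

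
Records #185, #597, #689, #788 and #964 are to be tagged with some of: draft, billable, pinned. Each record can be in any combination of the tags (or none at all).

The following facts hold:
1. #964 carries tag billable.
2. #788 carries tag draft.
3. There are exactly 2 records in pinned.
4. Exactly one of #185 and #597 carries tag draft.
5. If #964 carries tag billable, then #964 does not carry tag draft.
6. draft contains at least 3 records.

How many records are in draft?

3

From (1): #964 ∈ billable.
From (2): #788 ∈ draft.
(5): #964 ∉ draft.
Suppose #689 ∉ draft: no assignment then satisfies all the clues, so #689 ∈ draft.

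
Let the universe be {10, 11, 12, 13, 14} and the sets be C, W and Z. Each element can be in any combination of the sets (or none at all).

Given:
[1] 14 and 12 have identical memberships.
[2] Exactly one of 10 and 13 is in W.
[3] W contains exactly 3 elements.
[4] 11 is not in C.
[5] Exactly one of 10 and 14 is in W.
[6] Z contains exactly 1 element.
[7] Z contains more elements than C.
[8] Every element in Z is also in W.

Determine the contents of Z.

Z = {13}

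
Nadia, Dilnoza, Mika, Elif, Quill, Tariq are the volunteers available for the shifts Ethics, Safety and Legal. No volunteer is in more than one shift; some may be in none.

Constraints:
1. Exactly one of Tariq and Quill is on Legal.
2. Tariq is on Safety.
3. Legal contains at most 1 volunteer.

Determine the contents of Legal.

Legal = {Quill}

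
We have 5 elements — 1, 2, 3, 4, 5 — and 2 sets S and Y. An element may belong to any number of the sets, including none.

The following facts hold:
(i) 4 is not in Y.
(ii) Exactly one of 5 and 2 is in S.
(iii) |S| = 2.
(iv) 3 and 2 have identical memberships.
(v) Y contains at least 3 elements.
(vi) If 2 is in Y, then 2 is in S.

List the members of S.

S = {2, 3}

From (i): 4 ∉ Y.
Suppose 1 ∈ S: no assignment then satisfies all the clues, so 1 ∉ S.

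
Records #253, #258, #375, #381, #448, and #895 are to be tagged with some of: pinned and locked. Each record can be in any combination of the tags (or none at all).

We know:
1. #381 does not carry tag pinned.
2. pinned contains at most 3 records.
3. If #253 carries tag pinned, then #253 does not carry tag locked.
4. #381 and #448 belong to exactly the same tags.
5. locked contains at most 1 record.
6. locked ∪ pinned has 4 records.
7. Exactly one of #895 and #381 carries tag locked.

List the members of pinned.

pinned = {#253, #258, #375}

From (1): #381 ∉ pinned.
(4): #448 matches #381: #448 ∉ pinned.
Suppose #253 ∉ pinned: no assignment then satisfies all the clues, so #253 ∈ pinned.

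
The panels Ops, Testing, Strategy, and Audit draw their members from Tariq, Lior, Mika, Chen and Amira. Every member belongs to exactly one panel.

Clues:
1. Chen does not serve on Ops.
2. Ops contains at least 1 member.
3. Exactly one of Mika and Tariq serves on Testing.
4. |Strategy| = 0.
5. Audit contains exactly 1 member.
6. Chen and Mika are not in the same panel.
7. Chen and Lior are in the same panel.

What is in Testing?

Testing = {Chen, Lior, Tariq}

From (1): Chen ∉ Ops.
(4): Strategy already has 0, so the rest are out.
(7): Lior matches Chen: Lior ∉ Ops.
Suppose Tariq ∉ Testing: no assignment then satisfies all the clues, so Tariq ∈ Testing.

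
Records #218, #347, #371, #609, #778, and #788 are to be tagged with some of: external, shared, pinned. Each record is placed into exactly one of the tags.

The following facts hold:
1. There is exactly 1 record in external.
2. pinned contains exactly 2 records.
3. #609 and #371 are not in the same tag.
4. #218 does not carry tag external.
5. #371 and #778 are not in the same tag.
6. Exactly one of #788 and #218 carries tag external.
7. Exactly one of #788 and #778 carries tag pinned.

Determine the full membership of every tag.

From (4): #218 ∉ external.
(6) (exactly one): #788 ∈ external.
(7) (exactly one): #778 ∈ pinned.
(1): external already has 1, so the rest are out.
(5): #371 ∉ pinned.
Only one tag left: #371 ∈ shared.
(3): #609 ∉ shared.
Only one tag left: #609 ∈ pinned.
(2): pinned already has 2, so the rest are out.
Only one tag left: #218 ∈ shared.
Only one tag left: #347 ∈ shared.

external = {#788}; shared = {#218, #347, #371}; pinned = {#609, #778}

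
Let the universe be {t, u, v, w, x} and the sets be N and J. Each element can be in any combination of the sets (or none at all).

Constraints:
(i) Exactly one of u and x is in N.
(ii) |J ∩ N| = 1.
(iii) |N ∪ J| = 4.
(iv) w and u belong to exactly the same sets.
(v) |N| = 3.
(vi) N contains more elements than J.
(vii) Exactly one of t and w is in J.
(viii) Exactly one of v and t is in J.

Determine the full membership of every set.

N = {t, u, w}; J = {t, x}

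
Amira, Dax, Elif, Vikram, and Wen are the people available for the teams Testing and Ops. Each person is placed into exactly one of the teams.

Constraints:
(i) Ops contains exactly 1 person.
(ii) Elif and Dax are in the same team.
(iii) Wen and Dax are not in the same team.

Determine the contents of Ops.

Ops = {Wen}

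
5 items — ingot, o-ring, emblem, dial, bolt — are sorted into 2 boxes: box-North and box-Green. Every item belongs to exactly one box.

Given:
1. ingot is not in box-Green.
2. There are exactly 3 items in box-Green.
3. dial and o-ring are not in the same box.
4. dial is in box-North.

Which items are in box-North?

box-North = {dial, ingot}

From (1): ingot ∉ box-Green.
From (4): dial ∈ box-North.
(2): only 3 candidates remain for box-Green, so all are in.
Only one box left: ingot ∈ box-North.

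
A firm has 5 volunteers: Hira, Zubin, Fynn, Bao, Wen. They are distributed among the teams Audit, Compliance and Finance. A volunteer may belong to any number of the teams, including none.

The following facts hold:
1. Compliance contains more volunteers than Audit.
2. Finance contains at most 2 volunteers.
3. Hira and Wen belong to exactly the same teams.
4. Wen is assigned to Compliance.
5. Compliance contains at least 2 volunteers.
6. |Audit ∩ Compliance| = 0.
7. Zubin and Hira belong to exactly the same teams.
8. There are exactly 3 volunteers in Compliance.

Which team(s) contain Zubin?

From (4): Wen ∈ Compliance.
(3): Hira matches Wen: Hira ∈ Compliance.
(7): Zubin matches Hira: Zubin ∈ Compliance.
(8): Compliance already has 3, so the rest are out.
Suppose Zubin ∈ Audit: no assignment then satisfies all the clues, so Zubin ∉ Audit.

Zubin: Compliance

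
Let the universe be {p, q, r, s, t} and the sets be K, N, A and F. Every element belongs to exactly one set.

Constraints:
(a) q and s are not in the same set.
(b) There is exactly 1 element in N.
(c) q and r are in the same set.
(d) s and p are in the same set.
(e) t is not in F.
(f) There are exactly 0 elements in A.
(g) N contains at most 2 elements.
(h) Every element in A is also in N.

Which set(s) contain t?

From (e): t ∉ F.
(f): A already has 0, so the rest are out.
Suppose t ∈ K: no assignment then satisfies all the clues, so t ∉ K.

t: N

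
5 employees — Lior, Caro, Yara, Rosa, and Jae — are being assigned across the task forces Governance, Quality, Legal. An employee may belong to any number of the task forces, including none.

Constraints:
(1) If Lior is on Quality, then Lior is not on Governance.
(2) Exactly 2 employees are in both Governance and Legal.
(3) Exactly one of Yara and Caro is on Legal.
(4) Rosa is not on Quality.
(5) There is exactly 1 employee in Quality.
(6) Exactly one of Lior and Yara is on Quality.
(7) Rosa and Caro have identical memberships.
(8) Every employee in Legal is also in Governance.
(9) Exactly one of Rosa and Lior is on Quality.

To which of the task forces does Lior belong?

From (4): Rosa ∉ Quality.
(7): Caro matches Rosa: Caro ∉ Quality.
(9) (exactly one): Lior ∈ Quality.
(1): Lior ∉ Governance.
(5): Quality already has 1, so the rest are out.
(8) contrapositive: Lior ∉ Legal.

Lior: Quality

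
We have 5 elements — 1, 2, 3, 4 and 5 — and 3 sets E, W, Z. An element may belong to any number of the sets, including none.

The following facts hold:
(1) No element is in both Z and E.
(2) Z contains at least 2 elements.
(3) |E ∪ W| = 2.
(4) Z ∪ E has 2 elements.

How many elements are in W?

2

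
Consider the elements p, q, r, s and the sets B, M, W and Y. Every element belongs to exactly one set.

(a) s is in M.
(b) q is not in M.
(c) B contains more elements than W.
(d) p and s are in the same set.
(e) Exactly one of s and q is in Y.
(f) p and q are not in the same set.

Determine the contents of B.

B = {r}

From (a): s ∈ M.
From (b): q ∉ M.
(d): p matches s: p ∉ B.
(d): p matches s: p ∈ M.
(e) (exactly one): q ∈ Y.
Suppose r ∉ B: no assignment then satisfies all the clues, so r ∈ B.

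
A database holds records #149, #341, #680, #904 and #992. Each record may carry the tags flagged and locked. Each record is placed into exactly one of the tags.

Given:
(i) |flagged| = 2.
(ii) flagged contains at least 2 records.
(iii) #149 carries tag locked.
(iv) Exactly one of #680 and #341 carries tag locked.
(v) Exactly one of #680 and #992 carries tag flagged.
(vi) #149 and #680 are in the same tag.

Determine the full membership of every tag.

flagged = {#341, #992}; locked = {#149, #680, #904}

From (iii): #149 ∈ locked.
(vi): #680 matches #149: #680 ∉ flagged.
(vi): #680 matches #149: #680 ∈ locked.
(iv) (exactly one): #341 ∉ locked.
(v) (exactly one): #992 ∈ flagged.
Only one tag left: #341 ∈ flagged.
(i): flagged already has 2, so the rest are out.
Only one tag left: #904 ∈ locked.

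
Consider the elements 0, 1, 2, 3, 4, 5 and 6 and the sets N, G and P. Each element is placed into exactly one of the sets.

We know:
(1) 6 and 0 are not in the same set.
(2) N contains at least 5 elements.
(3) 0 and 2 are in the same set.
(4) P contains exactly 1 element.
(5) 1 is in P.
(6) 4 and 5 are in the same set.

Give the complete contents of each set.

N = {0, 2, 3, 4, 5}; G = {6}; P = {1}

From (5): 1 ∈ P.
(4): P already has 1, so the rest are out.
Suppose 0 ∉ N: no assignment then satisfies all the clues, so 0 ∈ N.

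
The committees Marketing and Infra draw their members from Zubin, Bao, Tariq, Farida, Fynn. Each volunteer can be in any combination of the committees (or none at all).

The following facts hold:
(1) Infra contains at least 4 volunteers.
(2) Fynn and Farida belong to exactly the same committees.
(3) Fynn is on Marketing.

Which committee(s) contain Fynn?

From (3): Fynn ∈ Marketing.
(2): Farida matches Fynn: Farida ∈ Marketing.
Suppose Fynn ∉ Infra: no assignment then satisfies all the clues, so Fynn ∈ Infra.

Fynn: Infra, Marketing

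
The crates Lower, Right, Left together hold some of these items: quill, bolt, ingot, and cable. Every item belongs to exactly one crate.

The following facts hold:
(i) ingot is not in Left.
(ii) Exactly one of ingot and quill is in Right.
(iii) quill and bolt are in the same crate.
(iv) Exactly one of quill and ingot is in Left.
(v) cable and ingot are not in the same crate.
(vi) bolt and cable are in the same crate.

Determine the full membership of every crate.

From (i): ingot ∉ Left.
(iv) (exactly one): quill ∈ Left.
(ii) (exactly one): ingot ∈ Right.
(iii): bolt matches quill: bolt ∉ Lower.
(iii): bolt matches quill: bolt ∉ Right.
(iii): bolt matches quill: bolt ∈ Left.
(v): cable ∉ Right.
(vi): cable matches bolt: cable ∉ Lower.
(vi): cable matches bolt: cable ∈ Left.

Lower = {}; Right = {ingot}; Left = {bolt, cable, quill}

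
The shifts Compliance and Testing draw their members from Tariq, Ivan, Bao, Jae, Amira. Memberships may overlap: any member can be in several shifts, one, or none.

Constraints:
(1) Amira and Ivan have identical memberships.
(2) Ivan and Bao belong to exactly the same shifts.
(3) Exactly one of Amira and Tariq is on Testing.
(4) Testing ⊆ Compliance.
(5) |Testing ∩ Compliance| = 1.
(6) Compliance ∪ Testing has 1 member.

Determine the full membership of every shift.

Compliance = {Tariq}; Testing = {Tariq}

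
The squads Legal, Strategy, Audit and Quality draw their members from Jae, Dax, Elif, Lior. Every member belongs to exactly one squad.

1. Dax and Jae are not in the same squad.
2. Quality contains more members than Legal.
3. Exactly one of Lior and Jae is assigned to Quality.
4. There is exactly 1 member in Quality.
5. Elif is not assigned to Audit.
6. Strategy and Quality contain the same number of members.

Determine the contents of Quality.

Quality = {Jae}

From (5): Elif ∉ Audit.
Suppose Jae ∉ Quality: no assignment then satisfies all the clues, so Jae ∈ Quality.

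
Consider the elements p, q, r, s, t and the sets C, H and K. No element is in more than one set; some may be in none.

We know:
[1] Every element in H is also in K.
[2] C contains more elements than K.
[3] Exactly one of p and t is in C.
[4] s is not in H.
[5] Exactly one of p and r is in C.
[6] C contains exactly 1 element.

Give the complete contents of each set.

C = {p}; H = {}; K = {}

From (4): s ∉ H.
Suppose p ∉ C: no assignment then satisfies all the clues, so p ∈ C.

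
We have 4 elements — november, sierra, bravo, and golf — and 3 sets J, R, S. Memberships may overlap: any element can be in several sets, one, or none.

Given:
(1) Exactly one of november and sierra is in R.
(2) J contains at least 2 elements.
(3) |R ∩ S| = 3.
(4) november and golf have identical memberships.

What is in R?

R = {bravo, golf, november}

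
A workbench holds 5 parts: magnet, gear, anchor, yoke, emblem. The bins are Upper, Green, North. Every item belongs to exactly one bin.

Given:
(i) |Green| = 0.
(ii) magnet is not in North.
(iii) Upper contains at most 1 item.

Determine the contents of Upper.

Upper = {magnet}

From (ii): magnet ∉ North.
(i): Green already has 0, so the rest are out.
Only one bin left: magnet ∈ Upper.
(iii): Upper already has 1, so the rest are out.
Only one bin left: gear ∈ North.
Only one bin left: anchor ∈ North.
Only one bin left: yoke ∈ North.
Only one bin left: emblem ∈ North.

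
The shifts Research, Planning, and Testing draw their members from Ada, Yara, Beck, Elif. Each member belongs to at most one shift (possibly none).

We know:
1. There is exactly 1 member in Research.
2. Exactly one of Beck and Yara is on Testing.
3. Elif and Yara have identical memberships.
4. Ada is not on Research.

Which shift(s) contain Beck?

Beck: Research

From (4): Ada ∉ Research.
Suppose Beck ∉ Research: no assignment then satisfies all the clues, so Beck ∈ Research.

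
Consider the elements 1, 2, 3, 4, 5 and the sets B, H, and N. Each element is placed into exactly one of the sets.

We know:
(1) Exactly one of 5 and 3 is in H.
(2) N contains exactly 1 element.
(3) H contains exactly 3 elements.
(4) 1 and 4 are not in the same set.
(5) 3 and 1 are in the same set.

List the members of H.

H = {1, 2, 3}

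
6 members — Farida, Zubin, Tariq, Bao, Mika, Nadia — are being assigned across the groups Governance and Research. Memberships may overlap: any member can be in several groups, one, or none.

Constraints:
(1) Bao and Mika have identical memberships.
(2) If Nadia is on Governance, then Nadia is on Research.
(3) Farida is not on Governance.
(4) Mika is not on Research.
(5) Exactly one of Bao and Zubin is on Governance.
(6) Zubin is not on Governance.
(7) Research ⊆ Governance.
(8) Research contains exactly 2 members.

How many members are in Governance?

4

From (3): Farida ∉ Governance.
From (4): Mika ∉ Research.
From (6): Zubin ∉ Governance.
(1): Bao matches Mika: Bao ∉ Research.
(5) (exactly one): Bao ∈ Governance.
(7) contrapositive: Farida ∉ Research.
(7) contrapositive: Zubin ∉ Research.
(8): only 2 candidates remain for Research, so all are in.
(1): Mika matches Bao: Mika ∈ Governance.
(7) with Tariq ∈ Research: Tariq ∈ Governance.
(7) with Nadia ∈ Research: Nadia ∈ Governance.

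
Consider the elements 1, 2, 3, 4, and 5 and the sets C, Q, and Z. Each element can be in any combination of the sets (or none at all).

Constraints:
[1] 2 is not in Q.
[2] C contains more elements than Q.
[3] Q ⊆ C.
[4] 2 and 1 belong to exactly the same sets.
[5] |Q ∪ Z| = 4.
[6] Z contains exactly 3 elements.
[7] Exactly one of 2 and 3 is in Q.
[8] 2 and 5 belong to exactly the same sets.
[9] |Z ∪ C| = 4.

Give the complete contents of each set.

From (1): 2 ∉ Q.
(4): 1 matches 2: 1 ∉ Q.
(7) (exactly one): 3 ∈ Q.
(8): 5 matches 2: 5 ∉ Q.
(3) with 3 ∈ Q: 3 ∈ C.
Suppose 1 ∉ C: no assignment then satisfies all the clues, so 1 ∈ C.

C = {1, 2, 3, 5}; Q = {3}; Z = {1, 2, 5}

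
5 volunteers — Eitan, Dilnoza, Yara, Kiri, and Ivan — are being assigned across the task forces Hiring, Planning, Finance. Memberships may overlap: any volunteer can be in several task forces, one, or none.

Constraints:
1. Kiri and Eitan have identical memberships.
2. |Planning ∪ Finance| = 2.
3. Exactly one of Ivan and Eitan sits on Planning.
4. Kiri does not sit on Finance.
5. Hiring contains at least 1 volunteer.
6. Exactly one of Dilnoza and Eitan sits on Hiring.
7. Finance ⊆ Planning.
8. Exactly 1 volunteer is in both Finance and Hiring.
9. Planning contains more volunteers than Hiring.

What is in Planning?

Planning = {Dilnoza, Ivan}

From (4): Kiri ∉ Finance.
(1): Eitan matches Kiri: Eitan ∉ Finance.
Suppose Eitan ∈ Planning: no assignment then satisfies all the clues, so Eitan ∉ Planning.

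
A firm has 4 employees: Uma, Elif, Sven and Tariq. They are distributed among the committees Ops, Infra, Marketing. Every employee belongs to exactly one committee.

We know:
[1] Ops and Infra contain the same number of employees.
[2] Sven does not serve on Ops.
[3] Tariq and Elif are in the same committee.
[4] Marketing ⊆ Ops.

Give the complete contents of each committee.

Ops = {Elif, Tariq}; Infra = {Sven, Uma}; Marketing = {}

From (2): Sven ∉ Ops.
(4) contrapositive: Sven ∉ Marketing.
Only one committee left: Sven ∈ Infra.
Suppose Uma ∈ Ops: no assignment then satisfies all the clues, so Uma ∉ Ops.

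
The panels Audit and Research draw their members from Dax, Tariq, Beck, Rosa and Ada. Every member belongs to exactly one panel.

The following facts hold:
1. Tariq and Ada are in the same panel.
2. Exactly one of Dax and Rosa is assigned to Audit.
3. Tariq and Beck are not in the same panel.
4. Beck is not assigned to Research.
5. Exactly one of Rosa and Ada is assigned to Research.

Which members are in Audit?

Audit = {Beck, Rosa}

From (4): Beck ∉ Research.
Only one panel left: Beck ∈ Audit.
(3): Tariq ∉ Audit.
Only one panel left: Tariq ∈ Research.
(1): Ada matches Tariq: Ada ∉ Audit.
(1): Ada matches Tariq: Ada ∈ Research.
(5) (exactly one): Rosa ∉ Research.
Only one panel left: Rosa ∈ Audit.
(2) (exactly one): Dax ∉ Audit.
Only one panel left: Dax ∈ Research.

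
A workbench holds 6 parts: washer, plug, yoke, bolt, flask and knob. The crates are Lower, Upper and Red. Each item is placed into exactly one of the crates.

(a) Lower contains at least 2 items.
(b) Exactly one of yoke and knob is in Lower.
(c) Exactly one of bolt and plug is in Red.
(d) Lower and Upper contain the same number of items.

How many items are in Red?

2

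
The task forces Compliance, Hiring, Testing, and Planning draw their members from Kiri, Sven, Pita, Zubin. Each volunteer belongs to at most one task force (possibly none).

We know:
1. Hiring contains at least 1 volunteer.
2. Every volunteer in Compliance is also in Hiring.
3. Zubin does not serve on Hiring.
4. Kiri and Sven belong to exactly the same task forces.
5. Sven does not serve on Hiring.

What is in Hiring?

Hiring = {Pita}

From (3): Zubin ∉ Hiring.
From (5): Sven ∉ Hiring.
(2) contrapositive: Sven ∉ Compliance.
(2) contrapositive: Zubin ∉ Compliance.
(4): Kiri matches Sven: Kiri ∉ Compliance.
(4): Kiri matches Sven: Kiri ∉ Hiring.
(1): only 1 candidates remain for Hiring, so all are in.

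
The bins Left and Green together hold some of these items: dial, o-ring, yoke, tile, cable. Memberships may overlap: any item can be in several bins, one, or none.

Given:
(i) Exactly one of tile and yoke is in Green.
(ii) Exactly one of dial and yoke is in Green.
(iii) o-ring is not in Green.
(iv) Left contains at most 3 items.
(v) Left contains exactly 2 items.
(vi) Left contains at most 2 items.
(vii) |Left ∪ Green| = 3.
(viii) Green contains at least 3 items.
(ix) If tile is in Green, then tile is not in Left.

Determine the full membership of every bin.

Left = {cable, dial}; Green = {cable, dial, tile}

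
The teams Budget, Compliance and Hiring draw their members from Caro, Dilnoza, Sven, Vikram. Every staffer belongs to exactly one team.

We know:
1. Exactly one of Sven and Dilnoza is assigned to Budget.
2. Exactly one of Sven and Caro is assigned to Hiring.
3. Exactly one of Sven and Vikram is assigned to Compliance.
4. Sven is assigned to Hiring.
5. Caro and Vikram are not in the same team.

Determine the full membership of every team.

Budget = {Caro, Dilnoza}; Compliance = {Vikram}; Hiring = {Sven}

From (4): Sven ∈ Hiring.
(1) (exactly one): Dilnoza ∈ Budget.
(2) (exactly one): Caro ∉ Hiring.
(3) (exactly one): Vikram ∈ Compliance.
(5): Caro ∉ Compliance.
Only one team left: Caro ∈ Budget.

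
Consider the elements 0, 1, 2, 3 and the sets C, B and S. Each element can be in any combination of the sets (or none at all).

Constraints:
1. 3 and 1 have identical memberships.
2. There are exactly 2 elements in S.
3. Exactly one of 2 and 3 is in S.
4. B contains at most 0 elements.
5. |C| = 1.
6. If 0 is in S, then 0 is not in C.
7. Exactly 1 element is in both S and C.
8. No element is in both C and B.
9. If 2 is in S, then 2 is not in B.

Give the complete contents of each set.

C = {2}; B = {}; S = {0, 2}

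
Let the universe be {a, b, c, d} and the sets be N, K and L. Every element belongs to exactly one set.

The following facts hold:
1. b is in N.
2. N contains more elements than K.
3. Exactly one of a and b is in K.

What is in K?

K = {a}

From (1): b ∈ N.
(3) (exactly one): a ∈ K.
Suppose c ∈ K: no assignment then satisfies all the clues, so c ∉ K.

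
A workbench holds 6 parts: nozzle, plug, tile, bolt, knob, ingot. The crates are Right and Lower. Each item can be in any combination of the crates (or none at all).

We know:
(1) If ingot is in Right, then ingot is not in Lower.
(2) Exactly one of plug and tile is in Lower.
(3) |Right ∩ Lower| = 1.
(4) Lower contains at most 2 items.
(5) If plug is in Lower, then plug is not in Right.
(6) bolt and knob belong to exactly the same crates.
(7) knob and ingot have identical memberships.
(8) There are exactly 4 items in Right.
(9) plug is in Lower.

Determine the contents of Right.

Right = {bolt, ingot, knob, nozzle}

From (9): plug ∈ Lower.
(2) (exactly one): tile ∉ Lower.
(5): plug ∉ Right.
Suppose nozzle ∉ Right: no assignment then satisfies all the clues, so nozzle ∈ Right.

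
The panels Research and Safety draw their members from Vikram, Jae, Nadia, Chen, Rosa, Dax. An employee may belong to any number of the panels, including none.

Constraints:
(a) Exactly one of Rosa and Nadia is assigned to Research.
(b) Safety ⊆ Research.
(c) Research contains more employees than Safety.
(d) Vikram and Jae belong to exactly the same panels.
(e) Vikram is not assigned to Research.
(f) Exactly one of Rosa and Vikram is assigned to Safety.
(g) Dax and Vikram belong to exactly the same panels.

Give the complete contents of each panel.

Research = {Chen, Rosa}; Safety = {Rosa}

From (e): Vikram ∉ Research.
(b) contrapositive: Vikram ∉ Safety.
(d): Jae matches Vikram: Jae ∉ Research.
(d): Jae matches Vikram: Jae ∉ Safety.
(f) (exactly one): Rosa ∈ Safety.
(g): Dax matches Vikram: Dax ∉ Research.
(g): Dax matches Vikram: Dax ∉ Safety.
(b) with Rosa ∈ Safety: Rosa ∈ Research.
(a) (exactly one): Nadia ∉ Research.
(b) contrapositive: Nadia ∉ Safety.
Suppose Chen ∉ Research: no assignment then satisfies all the clues, so Chen ∈ Research.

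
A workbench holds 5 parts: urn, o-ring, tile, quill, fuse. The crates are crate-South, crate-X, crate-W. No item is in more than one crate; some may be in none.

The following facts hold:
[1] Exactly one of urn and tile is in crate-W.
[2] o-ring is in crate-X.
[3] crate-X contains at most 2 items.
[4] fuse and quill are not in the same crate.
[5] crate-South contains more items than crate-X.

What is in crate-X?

crate-X = {o-ring}

From (2): o-ring ∈ crate-X.
Suppose urn ∈ crate-X: no assignment then satisfies all the clues, so urn ∉ crate-X.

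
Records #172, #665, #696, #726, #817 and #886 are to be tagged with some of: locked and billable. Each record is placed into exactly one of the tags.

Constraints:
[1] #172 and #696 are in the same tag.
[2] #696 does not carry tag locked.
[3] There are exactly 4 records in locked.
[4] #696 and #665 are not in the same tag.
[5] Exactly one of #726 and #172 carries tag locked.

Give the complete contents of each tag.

From (2): #696 ∉ locked.
(1): #172 matches #696: #172 ∉ locked.
(3): only 4 candidates remain for locked, so all are in.
Only one tag left: #172 ∈ billable.
Only one tag left: #696 ∈ billable.

locked = {#665, #726, #817, #886}; billable = {#172, #696}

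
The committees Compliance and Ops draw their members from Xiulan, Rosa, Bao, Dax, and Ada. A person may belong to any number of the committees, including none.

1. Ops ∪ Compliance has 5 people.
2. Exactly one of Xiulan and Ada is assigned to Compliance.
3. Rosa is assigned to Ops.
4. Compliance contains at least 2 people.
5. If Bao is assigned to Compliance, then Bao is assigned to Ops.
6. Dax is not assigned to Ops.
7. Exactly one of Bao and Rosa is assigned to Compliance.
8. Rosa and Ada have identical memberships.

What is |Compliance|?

3

From (3): Rosa ∈ Ops.
From (6): Dax ∉ Ops.
(8): Ada matches Rosa: Ada ∈ Ops.
Suppose Bao ∉ Ops: no assignment then satisfies all the clues, so Bao ∈ Ops.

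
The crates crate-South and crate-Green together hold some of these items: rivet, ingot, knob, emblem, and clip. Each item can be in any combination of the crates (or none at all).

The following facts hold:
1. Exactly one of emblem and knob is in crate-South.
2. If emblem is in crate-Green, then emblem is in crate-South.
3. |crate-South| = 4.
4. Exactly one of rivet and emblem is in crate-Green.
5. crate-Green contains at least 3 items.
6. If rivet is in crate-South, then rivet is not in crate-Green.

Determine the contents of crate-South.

crate-South = {clip, emblem, ingot, rivet}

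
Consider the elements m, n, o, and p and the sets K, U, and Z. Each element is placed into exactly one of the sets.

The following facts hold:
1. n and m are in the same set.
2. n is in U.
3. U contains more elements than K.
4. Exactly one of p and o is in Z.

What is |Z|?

1

From (2): n ∈ U.
(1): m matches n: m ∉ K.
(1): m matches n: m ∈ U.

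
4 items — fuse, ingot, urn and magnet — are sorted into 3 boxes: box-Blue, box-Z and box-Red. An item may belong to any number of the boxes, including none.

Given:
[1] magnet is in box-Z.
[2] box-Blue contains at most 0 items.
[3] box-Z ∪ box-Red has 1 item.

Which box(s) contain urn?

urn: none

From (1): magnet ∈ box-Z.
(2): box-Blue already has 0, so the rest are out.
Suppose urn ∈ box-Z: no assignment then satisfies all the clues, so urn ∉ box-Z.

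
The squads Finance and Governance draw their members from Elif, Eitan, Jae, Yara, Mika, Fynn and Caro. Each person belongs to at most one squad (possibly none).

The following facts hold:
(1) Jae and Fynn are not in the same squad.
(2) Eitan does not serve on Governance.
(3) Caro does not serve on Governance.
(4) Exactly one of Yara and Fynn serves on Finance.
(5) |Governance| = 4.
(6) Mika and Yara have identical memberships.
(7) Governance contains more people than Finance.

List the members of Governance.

Governance = {Elif, Jae, Mika, Yara}

From (2): Eitan ∉ Governance.
From (3): Caro ∉ Governance.
Suppose Elif ∉ Governance: no assignment then satisfies all the clues, so Elif ∈ Governance.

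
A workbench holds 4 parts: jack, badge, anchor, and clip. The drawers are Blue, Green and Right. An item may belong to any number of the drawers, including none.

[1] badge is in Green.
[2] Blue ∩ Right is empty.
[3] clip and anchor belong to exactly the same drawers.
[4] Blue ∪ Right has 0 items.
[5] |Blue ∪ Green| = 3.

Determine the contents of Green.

Green = {anchor, badge, clip}

From (1): badge ∈ Green.
Suppose jack ∈ Green: no assignment then satisfies all the clues, so jack ∉ Green.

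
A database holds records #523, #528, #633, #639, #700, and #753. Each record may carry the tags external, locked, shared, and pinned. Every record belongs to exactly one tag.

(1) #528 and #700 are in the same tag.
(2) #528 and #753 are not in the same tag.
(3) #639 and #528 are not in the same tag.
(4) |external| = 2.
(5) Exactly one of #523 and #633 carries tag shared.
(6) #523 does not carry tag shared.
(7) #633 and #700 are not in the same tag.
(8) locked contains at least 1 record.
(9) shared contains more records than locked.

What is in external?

external = {#528, #700}

From (6): #523 ∉ shared.
(5) (exactly one): #633 ∈ shared.
(7): #700 ∉ shared.
(1): #528 matches #700: #528 ∉ shared.
Suppose #523 ∈ external: no assignment then satisfies all the clues, so #523 ∉ external.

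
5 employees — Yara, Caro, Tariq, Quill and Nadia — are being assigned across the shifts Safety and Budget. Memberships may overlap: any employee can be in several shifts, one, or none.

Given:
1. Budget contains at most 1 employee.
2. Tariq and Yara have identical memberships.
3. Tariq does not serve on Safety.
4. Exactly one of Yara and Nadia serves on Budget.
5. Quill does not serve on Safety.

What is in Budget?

Budget = {Nadia}

From (3): Tariq ∉ Safety.
From (5): Quill ∉ Safety.
(2): Yara matches Tariq: Yara ∉ Safety.
Suppose Yara ∈ Budget: no assignment then satisfies all the clues, so Yara ∉ Budget.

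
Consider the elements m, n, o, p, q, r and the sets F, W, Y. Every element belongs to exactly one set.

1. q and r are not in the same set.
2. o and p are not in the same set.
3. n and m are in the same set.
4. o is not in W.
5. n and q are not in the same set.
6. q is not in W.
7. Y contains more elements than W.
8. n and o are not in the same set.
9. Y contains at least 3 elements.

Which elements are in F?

F = {o, q}

From (4): o ∉ W.
From (6): q ∉ W.
Suppose m ∈ F: no assignment then satisfies all the clues, so m ∉ F.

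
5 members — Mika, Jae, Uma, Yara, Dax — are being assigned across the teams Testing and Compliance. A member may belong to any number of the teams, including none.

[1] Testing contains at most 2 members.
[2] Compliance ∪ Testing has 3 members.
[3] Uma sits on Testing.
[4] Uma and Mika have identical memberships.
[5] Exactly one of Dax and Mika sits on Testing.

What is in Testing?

Testing = {Mika, Uma}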